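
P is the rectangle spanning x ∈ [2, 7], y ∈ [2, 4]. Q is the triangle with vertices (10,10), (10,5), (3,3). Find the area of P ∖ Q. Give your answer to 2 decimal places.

|P| = 10, |P∩Q| = 1.25.
|P ∖ Q| = |P| − |P∩Q| = 10 − 1.25 = 8.75.

8.75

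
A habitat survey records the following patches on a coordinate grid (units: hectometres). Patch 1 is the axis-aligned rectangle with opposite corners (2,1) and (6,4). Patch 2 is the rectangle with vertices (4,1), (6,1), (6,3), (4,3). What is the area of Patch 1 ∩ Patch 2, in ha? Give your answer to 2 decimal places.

|Patch 1∩Patch 2|: x∈[4,6], y∈[1,3] → 2·2 = 4.

4.00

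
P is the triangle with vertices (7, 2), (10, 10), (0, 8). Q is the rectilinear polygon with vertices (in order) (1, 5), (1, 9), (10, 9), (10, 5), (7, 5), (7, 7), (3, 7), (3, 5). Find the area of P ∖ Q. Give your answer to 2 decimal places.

|P| = 37, |P∩Q| = 19.3286.
|P ∖ Q| = |P| − |P∩Q| = 37 − 19.3286 = 17.67.

17.67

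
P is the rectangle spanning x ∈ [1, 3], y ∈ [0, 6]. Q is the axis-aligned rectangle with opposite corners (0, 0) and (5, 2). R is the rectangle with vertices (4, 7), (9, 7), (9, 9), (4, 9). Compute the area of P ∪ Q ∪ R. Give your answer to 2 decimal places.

By inclusion–exclusion:
Individual areas: |P| = 12, |Q| = 10, |R| = 10.
|P∩Q|: x∈[1,3], y∈[0,2] → 2·2 = 4.
|P∩R| = 0 (no overlap).
|Q∩R| = 0 (no overlap).
|P∩Q∩R| = 0.
|P ∪ Q ∪ R| = 32 − 4 + 0 = 28.00.

28.00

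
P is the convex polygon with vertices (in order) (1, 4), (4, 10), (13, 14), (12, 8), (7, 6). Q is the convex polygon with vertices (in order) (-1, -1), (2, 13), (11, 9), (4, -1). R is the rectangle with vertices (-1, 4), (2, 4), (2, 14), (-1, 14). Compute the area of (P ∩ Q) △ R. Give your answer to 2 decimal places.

|P ∩ Q| = 34.2292.
|(P ∩ Q) ∩ R| = 0.8333.
|(P ∩ Q) △ R| = 34.2292 + 30 − 1.6667 = 62.56.

62.56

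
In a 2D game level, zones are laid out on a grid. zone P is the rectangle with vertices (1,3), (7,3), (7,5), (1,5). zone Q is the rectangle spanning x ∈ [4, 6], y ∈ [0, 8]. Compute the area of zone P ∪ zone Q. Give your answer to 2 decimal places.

By inclusion–exclusion:
Individual areas: |zone P| = 12, |zone Q| = 16.
|zone P∩zone Q|: x∈[4,6], y∈[3,5] → 2·2 = 4.
|zone P ∪ zone Q| = 28 − 4 = 24.00.

24.00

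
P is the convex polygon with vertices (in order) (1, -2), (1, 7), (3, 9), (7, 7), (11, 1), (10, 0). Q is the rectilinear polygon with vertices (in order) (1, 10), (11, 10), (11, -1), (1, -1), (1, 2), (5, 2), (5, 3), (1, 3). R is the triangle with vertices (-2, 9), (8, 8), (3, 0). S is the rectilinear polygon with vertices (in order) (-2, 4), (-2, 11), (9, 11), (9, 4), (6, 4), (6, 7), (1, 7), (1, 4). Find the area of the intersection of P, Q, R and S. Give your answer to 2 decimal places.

7.03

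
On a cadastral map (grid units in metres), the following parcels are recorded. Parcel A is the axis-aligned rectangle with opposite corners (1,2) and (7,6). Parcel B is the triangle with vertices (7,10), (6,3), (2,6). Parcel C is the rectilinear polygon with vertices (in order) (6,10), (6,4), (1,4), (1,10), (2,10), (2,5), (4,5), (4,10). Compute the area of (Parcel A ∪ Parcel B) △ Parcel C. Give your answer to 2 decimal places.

|Parcel A ∪ Parcel B| = 32.8571.
|(Parcel A ∪ Parcel B) ∩ Parcel C| = 12.8.
|(Parcel A ∪ Parcel B) △ Parcel C| = 32.8571 + 20 − 25.6 = 27.26.

27.26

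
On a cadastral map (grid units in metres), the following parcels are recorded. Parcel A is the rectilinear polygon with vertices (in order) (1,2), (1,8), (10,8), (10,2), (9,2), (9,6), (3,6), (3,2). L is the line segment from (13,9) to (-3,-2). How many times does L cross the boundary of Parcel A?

The segment meets the boundary at (2.818,2), (3,2.125), (8.636,6), (10,6.938).

4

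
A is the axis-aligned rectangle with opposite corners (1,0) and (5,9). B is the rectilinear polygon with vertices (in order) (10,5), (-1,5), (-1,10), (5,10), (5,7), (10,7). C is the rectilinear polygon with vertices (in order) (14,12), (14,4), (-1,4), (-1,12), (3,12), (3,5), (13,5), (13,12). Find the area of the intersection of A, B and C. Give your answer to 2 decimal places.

8.00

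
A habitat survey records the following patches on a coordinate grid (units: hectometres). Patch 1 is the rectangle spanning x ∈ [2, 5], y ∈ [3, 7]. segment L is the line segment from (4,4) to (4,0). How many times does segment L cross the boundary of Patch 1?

The segment meets the boundary at (4,3).

1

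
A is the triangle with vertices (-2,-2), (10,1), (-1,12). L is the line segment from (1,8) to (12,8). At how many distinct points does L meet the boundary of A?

1

The segment meets the boundary at (3,8).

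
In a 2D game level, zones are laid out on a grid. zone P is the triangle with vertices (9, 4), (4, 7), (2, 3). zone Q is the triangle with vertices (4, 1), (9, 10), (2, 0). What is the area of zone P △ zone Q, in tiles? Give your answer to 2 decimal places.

|zone P| = 13, |zone Q| = 6.5, |zone P∩zone Q| = 1.7647.
|zone P △ zone Q| = |zone P| + |zone Q| − 2·|zone P∩zone Q| = 13 + 6.5 − 3.5294 = 15.97.

15.97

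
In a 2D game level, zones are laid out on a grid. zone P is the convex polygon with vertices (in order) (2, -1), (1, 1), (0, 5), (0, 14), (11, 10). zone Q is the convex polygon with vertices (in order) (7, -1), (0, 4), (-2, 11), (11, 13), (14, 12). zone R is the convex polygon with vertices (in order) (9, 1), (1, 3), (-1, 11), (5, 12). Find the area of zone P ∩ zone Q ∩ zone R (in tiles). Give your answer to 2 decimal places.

53.63

The intersection is the polygon with vertices (0,11.167), (5,12), (7.35,5.538), (4.547,2.113), (1.615,2.846), (0.913,3.348), (0,7).
By the shoelace formula its area is 53.63.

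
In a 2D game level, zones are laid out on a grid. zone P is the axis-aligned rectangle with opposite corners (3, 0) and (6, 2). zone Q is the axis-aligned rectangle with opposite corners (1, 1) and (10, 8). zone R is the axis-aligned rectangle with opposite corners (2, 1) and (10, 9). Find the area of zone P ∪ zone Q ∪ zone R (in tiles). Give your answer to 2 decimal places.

74.00

By inclusion–exclusion:
Individual areas: |zone P| = 6, |zone Q| = 63, |zone R| = 64.
|zone P∩zone Q|: x∈[3,6], y∈[1,2] → 3·1 = 3.
|zone P∩zone R|: x∈[3,6], y∈[1,2] → 3·1 = 3.
|zone Q∩zone R|: x∈[2,10], y∈[1,8] → 8·7 = 56.
|zone P∩zone Q∩zone R| = 3.
|zone P ∪ zone Q ∪ zone R| = 133 − 62 + 3 = 74.00.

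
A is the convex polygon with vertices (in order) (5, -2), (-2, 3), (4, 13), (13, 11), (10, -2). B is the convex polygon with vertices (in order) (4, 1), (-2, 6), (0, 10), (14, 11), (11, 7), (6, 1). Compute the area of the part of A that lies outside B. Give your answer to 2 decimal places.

|A| = 149, |A∩B| = 82.9928.
|A ∖ B| = |A| − |A∩B| = 149 − 82.9928 = 66.01.

66.01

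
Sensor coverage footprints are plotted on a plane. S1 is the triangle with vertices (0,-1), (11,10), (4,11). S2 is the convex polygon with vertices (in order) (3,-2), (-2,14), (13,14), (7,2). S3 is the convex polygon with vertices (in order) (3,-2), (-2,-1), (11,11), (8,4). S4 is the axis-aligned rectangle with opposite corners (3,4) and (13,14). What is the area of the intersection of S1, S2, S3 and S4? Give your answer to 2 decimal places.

7.90

The intersection is the polygon with vertices (10.062,10.134), (10.596,10.058), (10.25,9.25), (5,4), (3.417,4).
By the shoelace formula its area is 7.90.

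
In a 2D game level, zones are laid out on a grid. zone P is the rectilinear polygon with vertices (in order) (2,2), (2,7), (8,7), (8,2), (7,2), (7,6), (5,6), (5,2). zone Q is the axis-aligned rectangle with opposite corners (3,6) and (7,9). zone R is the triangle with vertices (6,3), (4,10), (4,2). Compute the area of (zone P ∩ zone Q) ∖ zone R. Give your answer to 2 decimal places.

|zone P ∩ zone Q| = 4.
|(zone P ∩ zone Q) ∩ zone R| = 1.
|(zone P ∩ zone Q) ∖ zone R| = 4 − 1 = 3.00.

3.00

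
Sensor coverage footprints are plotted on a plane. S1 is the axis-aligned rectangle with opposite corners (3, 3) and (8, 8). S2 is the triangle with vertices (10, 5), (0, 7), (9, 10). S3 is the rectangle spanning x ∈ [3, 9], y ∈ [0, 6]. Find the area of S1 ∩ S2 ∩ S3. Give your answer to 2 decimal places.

0.90

The intersection is the polygon with vertices (8,5.4), (5,6), (8,6).
By the shoelace formula its area is 0.90.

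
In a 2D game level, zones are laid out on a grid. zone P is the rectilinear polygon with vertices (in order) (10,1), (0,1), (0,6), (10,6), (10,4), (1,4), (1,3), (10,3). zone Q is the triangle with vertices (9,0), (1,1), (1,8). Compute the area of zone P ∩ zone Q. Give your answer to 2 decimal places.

18.00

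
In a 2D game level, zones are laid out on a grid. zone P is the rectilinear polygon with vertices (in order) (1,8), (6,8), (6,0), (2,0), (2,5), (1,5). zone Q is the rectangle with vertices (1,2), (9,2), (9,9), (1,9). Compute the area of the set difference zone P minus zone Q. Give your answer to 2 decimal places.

|zone P| = 35, |zone P∩zone Q| = 27.
|zone P ∖ zone Q| = |zone P| − |zone P∩zone Q| = 35 − 27 = 8.00.

8.00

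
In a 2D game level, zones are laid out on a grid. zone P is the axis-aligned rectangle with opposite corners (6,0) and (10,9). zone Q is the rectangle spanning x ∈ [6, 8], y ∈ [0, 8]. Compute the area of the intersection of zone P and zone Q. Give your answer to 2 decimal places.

16.00

|zone P∩zone Q|: x∈[6,8], y∈[0,8] → 2·8 = 16.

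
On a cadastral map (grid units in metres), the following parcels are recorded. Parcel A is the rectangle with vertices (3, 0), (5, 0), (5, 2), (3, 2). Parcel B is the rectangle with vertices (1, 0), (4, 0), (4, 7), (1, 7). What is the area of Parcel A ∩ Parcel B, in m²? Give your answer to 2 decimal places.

|Parcel A∩Parcel B|: x∈[3,4], y∈[0,2] → 1·2 = 2.

2.00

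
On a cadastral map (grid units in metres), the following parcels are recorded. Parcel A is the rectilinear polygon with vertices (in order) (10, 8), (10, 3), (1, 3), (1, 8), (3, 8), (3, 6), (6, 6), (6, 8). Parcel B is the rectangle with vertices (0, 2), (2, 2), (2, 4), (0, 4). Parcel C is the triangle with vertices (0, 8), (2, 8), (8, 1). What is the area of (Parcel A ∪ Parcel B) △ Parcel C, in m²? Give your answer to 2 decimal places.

|Parcel A ∪ Parcel B| = 42.
|(Parcel A ∪ Parcel B) ∩ Parcel C| = 5.6935.
|(Parcel A ∪ Parcel B) △ Parcel C| = 42 + 7 − 11.3869 = 37.61.

37.61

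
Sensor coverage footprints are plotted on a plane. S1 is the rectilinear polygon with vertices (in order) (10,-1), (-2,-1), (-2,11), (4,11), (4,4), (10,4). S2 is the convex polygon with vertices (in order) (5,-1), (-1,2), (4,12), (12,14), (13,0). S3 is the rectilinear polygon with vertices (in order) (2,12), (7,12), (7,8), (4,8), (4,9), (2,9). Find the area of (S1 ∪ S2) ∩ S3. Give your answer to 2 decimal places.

The region (S1 ∪ S2) ∩ S3 is the polygon with vertices (3.5,11), (4,12), (7,12), (7,8), (4,8), (4,9), (2,9), (2,11).
By the shoelace formula its area is 16.25.

16.25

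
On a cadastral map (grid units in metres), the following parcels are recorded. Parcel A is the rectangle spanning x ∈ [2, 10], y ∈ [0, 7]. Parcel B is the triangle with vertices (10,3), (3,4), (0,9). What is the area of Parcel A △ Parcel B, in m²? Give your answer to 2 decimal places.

45.33

|Parcel A| = 56, |Parcel B| = 16, |Parcel A∩Parcel B| = 13.3333.
|Parcel A △ Parcel B| = |Parcel A| + |Parcel B| − 2·|Parcel A∩Parcel B| = 56 + 16 − 26.6667 = 45.33.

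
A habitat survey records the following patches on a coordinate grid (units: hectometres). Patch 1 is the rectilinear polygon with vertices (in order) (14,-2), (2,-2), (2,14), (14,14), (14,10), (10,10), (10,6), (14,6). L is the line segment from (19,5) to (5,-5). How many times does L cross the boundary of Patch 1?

The segment meets the boundary at (14,1.429), (9.2,-2).

2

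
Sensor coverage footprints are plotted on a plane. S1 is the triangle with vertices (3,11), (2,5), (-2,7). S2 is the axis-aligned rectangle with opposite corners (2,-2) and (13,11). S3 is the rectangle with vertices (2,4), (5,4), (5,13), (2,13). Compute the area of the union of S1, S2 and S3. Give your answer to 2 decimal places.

By inclusion–exclusion:
Individual areas: |S1| = 13, |S2| = 143, |S3| = 27.
|S1∩S2| = 2.6.
|S1∩S3| = 2.6.
|S2∩S3|: x∈[2,5], y∈[4,11] → 3·7 = 21.
|S1∩S2∩S3| = 2.6.
|S1 ∪ S2 ∪ S3| = 183 − 26.2 + 2.6 = 159.40.

159.40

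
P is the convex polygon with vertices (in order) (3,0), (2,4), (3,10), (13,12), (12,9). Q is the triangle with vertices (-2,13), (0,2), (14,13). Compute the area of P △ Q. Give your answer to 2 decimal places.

91.60

|P| = 64, |Q| = 88, |P∩Q| = 30.1986.
|P △ Q| = |P| + |Q| − 2·|P∩Q| = 64 + 88 − 60.3972 = 91.60.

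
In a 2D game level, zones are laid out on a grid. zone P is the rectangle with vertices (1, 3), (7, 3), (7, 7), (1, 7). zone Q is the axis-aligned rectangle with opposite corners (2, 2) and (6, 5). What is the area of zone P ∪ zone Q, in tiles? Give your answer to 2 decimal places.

28.00

By inclusion–exclusion:
Individual areas: |zone P| = 24, |zone Q| = 12.
|zone P∩zone Q|: x∈[2,6], y∈[3,5] → 4·2 = 8.
|zone P ∪ zone Q| = 36 − 8 = 28.00.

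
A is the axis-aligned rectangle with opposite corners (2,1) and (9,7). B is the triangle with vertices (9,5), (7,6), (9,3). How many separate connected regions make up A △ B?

A △ B is a single connected region.

1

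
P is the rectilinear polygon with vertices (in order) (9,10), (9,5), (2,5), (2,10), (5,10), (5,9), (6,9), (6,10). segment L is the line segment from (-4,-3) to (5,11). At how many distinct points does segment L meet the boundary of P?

2

The segment meets the boundary at (4.357,10), (2,6.333).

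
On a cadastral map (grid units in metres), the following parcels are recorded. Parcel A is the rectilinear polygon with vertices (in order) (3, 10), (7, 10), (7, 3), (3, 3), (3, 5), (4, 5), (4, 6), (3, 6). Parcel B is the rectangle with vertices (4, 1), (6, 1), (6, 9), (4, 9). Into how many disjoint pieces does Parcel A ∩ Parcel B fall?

1

Parcel A ∩ Parcel B is a single connected region.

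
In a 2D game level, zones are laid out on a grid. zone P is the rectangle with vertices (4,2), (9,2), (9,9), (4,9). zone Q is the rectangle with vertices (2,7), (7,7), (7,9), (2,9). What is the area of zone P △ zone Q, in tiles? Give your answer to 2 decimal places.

33.00

|zone P∩zone Q|: x∈[4,7], y∈[7,9] → 3·2 = 6.
|zone P △ zone Q| = |zone P| + |zone Q| − 2·|zone P∩zone Q| = 35 + 10 − 12 = 33.00.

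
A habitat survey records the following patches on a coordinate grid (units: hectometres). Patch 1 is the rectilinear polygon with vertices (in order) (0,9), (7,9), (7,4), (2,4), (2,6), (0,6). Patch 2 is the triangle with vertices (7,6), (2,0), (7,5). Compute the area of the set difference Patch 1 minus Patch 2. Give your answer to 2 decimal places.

|Patch 1| = 31, |Patch 1∩Patch 2| = 1.1667.
|Patch 1 ∖ Patch 2| = |Patch 1| − |Patch 1∩Patch 2| = 31 − 1.1667 = 29.83.

29.83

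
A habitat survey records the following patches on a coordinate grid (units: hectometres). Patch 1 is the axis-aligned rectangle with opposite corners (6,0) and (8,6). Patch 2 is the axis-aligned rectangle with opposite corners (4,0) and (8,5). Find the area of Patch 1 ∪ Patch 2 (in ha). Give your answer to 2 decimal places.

22.00

By inclusion–exclusion:
Individual areas: |Patch 1| = 12, |Patch 2| = 20.
|Patch 1∩Patch 2|: x∈[6,8], y∈[0,5] → 2·5 = 10.
|Patch 1 ∪ Patch 2| = 32 − 10 = 22.00.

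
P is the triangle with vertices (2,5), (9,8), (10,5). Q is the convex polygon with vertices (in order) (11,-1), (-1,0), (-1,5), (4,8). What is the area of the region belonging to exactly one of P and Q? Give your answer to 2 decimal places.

|P| = 12, |Q| = 63, |P∩Q| = 3.0179.
|P △ Q| = |P| + |Q| − 2·|P∩Q| = 12 + 63 − 6.0357 = 68.96.

68.96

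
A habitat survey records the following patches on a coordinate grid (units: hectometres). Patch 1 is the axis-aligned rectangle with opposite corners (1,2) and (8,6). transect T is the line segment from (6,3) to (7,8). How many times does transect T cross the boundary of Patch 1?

1

The segment meets the boundary at (6.6,6).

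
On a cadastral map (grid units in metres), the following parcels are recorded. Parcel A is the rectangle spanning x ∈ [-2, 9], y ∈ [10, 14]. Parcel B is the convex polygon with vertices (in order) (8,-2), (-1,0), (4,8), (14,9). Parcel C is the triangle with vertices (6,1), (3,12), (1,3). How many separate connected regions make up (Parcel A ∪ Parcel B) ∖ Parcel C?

(Parcel A ∪ Parcel B) ∖ Parcel C splits into 2 disjoint pieces (area 43.0101, area 76.8883).

2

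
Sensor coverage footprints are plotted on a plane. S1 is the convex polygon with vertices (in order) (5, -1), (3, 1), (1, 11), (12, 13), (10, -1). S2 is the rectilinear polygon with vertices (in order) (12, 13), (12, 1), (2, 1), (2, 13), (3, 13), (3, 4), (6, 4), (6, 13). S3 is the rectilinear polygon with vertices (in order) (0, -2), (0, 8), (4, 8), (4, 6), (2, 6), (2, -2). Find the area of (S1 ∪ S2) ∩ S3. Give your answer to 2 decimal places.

4.40

|S1 ∪ S2| = 130.7857.
|(S1 ∪ S2) ∩ S3| = 4.40.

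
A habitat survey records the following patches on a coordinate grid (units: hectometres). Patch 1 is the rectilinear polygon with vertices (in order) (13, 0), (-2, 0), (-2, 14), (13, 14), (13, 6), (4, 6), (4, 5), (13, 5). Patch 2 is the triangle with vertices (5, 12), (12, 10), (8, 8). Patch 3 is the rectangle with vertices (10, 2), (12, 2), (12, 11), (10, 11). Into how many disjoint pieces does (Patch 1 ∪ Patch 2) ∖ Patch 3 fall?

1

(Patch 1 ∪ Patch 2) ∖ Patch 3 is a single connected region.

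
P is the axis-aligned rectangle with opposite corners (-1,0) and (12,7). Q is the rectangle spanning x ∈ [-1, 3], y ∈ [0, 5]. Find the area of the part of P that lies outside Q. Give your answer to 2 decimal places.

|P∩Q|: x∈[-1,3], y∈[0,5] → 4·5 = 20.
|P| = 91.
|P ∖ Q| = |P| − |P∩Q| = 91 − 20 = 71.00.

71.00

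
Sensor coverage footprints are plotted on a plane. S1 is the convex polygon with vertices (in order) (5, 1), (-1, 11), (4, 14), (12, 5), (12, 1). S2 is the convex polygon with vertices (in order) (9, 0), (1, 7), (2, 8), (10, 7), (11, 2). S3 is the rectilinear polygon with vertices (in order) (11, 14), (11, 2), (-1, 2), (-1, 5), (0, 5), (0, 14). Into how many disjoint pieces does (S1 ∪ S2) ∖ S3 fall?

2

(S1 ∪ S2) ∖ S3 splits into 2 disjoint pieces (area 1.1333, area 11.9339).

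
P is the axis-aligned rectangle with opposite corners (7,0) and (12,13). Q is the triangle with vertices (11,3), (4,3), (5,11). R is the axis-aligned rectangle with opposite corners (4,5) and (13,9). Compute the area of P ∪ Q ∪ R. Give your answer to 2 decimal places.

By inclusion–exclusion:
Individual areas: |P| = 65, |Q| = 28, |R| = 36.
|P∩Q| = 10.6667.
|P∩R|: x∈[7,12], y∈[5,9] → 5·4 = 20.
|Q∩R| = 14.
|P∩Q∩R| = 4.1667.
|P ∪ Q ∪ R| = 129 − 44.6667 + 4.1667 = 88.50.

88.50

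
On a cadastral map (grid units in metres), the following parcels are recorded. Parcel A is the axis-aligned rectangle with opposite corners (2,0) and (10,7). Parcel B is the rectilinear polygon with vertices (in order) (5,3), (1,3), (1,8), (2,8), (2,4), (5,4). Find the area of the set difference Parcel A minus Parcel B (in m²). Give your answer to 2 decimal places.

53.00

|Parcel A| = 56, |Parcel A∩Parcel B| = 3.
|Parcel A ∖ Parcel B| = |Parcel A| − |Parcel A∩Parcel B| = 56 − 3 = 53.00.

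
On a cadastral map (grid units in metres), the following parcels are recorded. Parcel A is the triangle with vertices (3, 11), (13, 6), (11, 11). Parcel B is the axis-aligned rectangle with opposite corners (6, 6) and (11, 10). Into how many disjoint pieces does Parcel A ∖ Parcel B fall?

Parcel A ∖ Parcel B is a single connected region.

1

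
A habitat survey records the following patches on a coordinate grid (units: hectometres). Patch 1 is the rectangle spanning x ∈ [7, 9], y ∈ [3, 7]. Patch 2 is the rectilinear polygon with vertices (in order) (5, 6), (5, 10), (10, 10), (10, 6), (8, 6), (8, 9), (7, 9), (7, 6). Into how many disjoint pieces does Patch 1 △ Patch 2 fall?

Patch 1 △ Patch 2 is a single connected region.

1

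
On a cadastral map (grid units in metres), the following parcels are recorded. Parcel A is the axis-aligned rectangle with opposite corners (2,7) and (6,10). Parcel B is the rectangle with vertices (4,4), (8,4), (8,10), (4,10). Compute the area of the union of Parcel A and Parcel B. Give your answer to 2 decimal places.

By inclusion–exclusion:
Individual areas: |Parcel A| = 12, |Parcel B| = 24.
|Parcel A∩Parcel B|: x∈[4,6], y∈[7,10] → 2·3 = 6.
|Parcel A ∪ Parcel B| = 36 − 6 = 30.00.

30.00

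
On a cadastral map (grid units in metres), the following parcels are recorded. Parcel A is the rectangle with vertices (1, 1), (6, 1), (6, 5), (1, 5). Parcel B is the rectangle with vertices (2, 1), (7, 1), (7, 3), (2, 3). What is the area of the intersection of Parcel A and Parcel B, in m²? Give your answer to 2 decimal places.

8.00

|Parcel A∩Parcel B|: x∈[2,6], y∈[1,3] → 4·2 = 8.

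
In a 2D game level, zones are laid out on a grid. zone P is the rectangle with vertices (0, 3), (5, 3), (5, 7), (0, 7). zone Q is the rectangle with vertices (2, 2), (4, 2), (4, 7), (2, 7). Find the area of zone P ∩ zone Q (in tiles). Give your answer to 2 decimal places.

8.00

|zone P∩zone Q|: x∈[2,4], y∈[3,7] → 2·4 = 8.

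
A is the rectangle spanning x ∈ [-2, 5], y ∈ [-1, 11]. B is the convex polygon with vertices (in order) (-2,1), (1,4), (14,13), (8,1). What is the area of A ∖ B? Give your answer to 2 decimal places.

|A| = 84, |A∩B| = 22.0385.
|A ∖ B| = |A| − |A∩B| = 84 − 22.0385 = 61.96.

61.96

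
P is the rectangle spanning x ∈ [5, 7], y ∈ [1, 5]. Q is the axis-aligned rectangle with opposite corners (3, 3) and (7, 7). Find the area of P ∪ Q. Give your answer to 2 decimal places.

20.00

By inclusion–exclusion:
Individual areas: |P| = 8, |Q| = 16.
|P∩Q|: x∈[5,7], y∈[3,5] → 2·2 = 4.
|P ∪ Q| = 24 − 4 = 20.00.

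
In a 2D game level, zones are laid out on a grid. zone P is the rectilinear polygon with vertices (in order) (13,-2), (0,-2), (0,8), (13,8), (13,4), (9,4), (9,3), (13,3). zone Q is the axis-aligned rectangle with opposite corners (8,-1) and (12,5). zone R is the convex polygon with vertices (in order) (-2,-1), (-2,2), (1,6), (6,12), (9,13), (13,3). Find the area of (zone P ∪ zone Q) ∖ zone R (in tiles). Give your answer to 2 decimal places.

|zone P ∪ zone Q| = 129.
|(zone P ∪ zone Q) ∩ zone R| = 77.4.
|(zone P ∪ zone Q) ∖ zone R| = 129 − 77.4 = 51.60.

51.60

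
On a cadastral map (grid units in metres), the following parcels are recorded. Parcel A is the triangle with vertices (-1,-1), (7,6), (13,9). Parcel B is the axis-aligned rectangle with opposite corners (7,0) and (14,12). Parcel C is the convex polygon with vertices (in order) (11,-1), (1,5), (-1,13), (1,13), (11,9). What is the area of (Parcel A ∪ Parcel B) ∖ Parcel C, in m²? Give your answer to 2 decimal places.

|Parcel A ∪ Parcel B| = 89.1429.
|(Parcel A ∪ Parcel B) ∩ Parcel C| = 40.5607.
|(Parcel A ∪ Parcel B) ∖ Parcel C| = 89.1429 − 40.5607 = 48.58.

48.58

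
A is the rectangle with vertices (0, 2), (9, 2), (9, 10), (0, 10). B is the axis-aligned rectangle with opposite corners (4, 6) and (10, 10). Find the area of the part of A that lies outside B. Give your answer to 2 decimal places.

52.00

|A∩B|: x∈[4,9], y∈[6,10] → 5·4 = 20.
|A| = 72.
|A ∖ B| = |A| − |A∩B| = 72 − 20 = 52.00.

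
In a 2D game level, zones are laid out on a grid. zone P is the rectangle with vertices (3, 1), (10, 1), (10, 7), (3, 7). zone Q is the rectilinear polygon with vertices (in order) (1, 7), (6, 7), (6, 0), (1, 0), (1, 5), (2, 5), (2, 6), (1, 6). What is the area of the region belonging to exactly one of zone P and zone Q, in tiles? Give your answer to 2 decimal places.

|zone P| = 42, |zone Q| = 34, |zone P∩zone Q| = 18.
|zone P △ zone Q| = |zone P| + |zone Q| − 2·|zone P∩zone Q| = 42 + 34 − 36 = 40.00.

40.00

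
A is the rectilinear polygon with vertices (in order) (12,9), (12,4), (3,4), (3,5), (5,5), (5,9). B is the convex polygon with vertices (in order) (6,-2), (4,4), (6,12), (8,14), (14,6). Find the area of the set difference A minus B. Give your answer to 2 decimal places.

1.29

|A| = 37, |A∩B| = 35.7083.
|A ∖ B| = |A| − |A∩B| = 37 − 35.7083 = 1.29.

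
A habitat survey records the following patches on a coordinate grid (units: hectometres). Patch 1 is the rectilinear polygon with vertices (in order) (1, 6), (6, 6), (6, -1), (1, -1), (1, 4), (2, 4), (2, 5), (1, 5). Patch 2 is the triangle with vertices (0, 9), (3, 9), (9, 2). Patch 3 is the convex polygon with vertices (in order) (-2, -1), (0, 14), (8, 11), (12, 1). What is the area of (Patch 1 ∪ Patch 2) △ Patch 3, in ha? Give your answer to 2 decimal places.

|Patch 1 ∪ Patch 2| = 42.8214.
|(Patch 1 ∪ Patch 2) ∩ Patch 3| = 38.8929.
|(Patch 1 ∪ Patch 2) △ Patch 3| = 42.8214 + 137 − 77.7857 = 102.04.

102.04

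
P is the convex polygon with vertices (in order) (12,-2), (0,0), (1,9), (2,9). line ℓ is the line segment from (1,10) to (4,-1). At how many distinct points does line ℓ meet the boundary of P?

The segment meets the boundary at (3.905,-0.651), (1.273,9).

2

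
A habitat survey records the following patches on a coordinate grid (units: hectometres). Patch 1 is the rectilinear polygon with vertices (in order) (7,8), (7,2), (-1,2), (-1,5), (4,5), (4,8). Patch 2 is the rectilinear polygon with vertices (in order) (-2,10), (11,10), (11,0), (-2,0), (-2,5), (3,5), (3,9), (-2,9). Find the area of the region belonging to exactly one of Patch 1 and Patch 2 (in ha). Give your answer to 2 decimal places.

77.00

|Patch 1| = 33, |Patch 2| = 110, |Patch 1∩Patch 2| = 33.
|Patch 1 △ Patch 2| = |Patch 1| + |Patch 2| − 2·|Patch 1∩Patch 2| = 33 + 110 − 66 = 77.00.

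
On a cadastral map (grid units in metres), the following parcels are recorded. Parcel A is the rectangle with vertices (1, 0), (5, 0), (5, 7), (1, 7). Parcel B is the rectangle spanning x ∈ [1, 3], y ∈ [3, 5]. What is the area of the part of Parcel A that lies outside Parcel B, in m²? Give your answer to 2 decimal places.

24.00

|Parcel A∩Parcel B|: x∈[1,3], y∈[3,5] → 2·2 = 4.
|Parcel A| = 28.
|Parcel A ∖ Parcel B| = |Parcel A| − |Parcel A∩Parcel B| = 28 − 4 = 24.00.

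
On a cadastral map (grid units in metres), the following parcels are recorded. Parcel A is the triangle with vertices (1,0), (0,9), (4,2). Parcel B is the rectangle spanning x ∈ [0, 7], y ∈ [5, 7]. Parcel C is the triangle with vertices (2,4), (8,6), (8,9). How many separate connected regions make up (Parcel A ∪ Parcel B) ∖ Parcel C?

(Parcel A ∪ Parcel B) ∖ Parcel C splits into 2 disjoint pieces (area 20.4336, area 0.6667).

2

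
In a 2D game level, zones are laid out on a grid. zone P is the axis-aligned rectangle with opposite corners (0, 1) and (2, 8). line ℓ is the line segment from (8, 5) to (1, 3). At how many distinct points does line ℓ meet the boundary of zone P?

The segment meets the boundary at (2,3.286).

1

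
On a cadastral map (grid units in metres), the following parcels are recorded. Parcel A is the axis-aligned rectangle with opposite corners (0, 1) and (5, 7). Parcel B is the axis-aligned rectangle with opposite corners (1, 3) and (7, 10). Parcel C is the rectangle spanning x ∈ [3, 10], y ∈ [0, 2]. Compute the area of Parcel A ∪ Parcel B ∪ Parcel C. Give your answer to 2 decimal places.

By inclusion–exclusion:
Individual areas: |Parcel A| = 30, |Parcel B| = 42, |Parcel C| = 14.
|Parcel A∩Parcel B|: x∈[1,5], y∈[3,7] → 4·4 = 16.
|Parcel A∩Parcel C|: x∈[3,5], y∈[1,2] → 2·1 = 2.
|Parcel B∩Parcel C| = 0 (no overlap).
|Parcel A∩Parcel B∩Parcel C| = 0.
|Parcel A ∪ Parcel B ∪ Parcel C| = 86 − 18 + 0 = 68.00.

68.00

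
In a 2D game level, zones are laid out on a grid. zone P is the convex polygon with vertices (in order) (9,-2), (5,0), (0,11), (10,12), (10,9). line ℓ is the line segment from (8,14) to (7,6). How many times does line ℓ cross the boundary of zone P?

The segment meets the boundary at (7.722,11.772).

1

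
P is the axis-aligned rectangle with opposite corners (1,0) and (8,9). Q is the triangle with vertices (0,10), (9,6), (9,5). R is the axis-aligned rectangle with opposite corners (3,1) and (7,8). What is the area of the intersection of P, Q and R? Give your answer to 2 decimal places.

The intersection is the polygon with vertices (3.6,8), (4.5,8), (7,6.889), (7,6.111).
By the shoelace formula its area is 1.82.

1.82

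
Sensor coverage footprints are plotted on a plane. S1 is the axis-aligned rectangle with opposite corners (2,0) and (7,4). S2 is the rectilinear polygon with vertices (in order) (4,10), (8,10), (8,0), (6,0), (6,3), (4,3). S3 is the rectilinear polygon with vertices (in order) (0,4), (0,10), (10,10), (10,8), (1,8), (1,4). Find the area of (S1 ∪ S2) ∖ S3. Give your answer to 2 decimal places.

40.00

|S1 ∪ S2| = 48.
|(S1 ∪ S2) ∩ S3| = 8.
|(S1 ∪ S2) ∖ S3| = 48 − 8 = 40.00.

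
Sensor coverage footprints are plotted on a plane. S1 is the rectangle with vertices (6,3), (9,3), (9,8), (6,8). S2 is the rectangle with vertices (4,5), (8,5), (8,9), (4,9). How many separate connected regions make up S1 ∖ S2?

1

S1 ∖ S2 is a single connected region.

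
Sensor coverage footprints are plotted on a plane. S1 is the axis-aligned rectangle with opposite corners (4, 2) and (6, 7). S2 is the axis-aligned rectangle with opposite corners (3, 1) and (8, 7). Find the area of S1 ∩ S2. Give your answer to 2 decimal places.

|S1∩S2|: x∈[4,6], y∈[2,7] → 2·5 = 10.

10.00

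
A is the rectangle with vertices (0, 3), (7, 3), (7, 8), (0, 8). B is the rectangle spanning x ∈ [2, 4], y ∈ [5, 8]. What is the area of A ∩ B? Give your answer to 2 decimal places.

|A∩B|: x∈[2,4], y∈[5,8] → 2·3 = 6.

6.00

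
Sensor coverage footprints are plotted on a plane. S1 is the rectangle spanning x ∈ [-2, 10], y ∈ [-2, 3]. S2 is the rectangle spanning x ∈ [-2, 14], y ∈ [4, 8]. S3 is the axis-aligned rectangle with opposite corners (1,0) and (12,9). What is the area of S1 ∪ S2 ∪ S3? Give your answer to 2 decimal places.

152.00

By inclusion–exclusion:
Individual areas: |S1| = 60, |S2| = 64, |S3| = 99.
|S1∩S2| = 0 (no overlap).
|S1∩S3|: x∈[1,10], y∈[0,3] → 9·3 = 27.
|S2∩S3|: x∈[1,12], y∈[4,8] → 11·4 = 44.
|S1∩S2∩S3| = 0.
|S1 ∪ S2 ∪ S3| = 223 − 71 + 0 = 152.00.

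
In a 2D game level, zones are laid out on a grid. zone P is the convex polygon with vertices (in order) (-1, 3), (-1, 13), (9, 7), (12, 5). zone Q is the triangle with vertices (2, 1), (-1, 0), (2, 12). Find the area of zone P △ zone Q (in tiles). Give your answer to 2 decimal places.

63.68

|zone P| = 66, |zone Q| = 16.5, |zone P∩zone Q| = 9.4081.
|zone P △ zone Q| = |zone P| + |zone Q| − 2·|zone P∩zone Q| = 66 + 16.5 − 18.8163 = 63.68.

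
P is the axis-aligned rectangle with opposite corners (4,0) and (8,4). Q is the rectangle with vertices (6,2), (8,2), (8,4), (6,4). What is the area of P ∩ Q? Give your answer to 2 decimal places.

4.00

|P∩Q|: x∈[6,8], y∈[2,4] → 2·2 = 4.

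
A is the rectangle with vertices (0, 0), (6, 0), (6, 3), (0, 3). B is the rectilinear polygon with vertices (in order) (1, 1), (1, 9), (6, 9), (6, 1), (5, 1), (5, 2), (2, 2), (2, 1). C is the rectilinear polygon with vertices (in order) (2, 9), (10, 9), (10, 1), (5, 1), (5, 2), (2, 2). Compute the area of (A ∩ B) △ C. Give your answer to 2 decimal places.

58.00

|A ∩ B| = 7.
|(A ∩ B) ∩ C| = 5.
|(A ∩ B) △ C| = 7 + 61 − 10 = 58.00.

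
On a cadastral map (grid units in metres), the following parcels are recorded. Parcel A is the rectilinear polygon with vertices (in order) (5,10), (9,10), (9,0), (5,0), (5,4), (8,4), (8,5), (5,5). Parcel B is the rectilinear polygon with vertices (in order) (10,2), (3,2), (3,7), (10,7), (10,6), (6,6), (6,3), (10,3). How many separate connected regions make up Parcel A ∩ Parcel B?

2

Parcel A ∩ Parcel B splits into 2 disjoint pieces (area 5, area 5).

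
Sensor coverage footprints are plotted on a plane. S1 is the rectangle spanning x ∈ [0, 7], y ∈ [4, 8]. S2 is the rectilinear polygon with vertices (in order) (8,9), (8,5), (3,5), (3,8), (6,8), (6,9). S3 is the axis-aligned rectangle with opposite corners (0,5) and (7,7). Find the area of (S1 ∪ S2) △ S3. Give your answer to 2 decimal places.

|S1 ∪ S2| = 33.
|(S1 ∪ S2) ∩ S3| = 14.
|(S1 ∪ S2) △ S3| = 33 + 14 − 28 = 19.00.

19.00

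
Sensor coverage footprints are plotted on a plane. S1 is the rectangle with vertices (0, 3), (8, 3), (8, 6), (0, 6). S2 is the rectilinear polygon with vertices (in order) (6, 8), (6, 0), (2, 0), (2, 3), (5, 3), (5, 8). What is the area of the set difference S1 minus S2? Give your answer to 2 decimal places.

21.00

|S1| = 24, |S1∩S2| = 3.
|S1 ∖ S2| = |S1| − |S1∩S2| = 24 − 3 = 21.00.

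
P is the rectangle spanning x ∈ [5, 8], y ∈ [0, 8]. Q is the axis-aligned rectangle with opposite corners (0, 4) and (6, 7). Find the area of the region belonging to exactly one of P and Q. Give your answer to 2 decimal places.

|P∩Q|: x∈[5,6], y∈[4,7] → 1·3 = 3.
|P △ Q| = |P| + |Q| − 2·|P∩Q| = 24 + 18 − 6 = 36.00.

36.00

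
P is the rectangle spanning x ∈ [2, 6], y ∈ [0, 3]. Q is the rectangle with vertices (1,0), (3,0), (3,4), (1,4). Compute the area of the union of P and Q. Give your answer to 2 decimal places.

17.00

By inclusion–exclusion:
Individual areas: |P| = 12, |Q| = 8.
|P∩Q|: x∈[2,3], y∈[0,3] → 1·3 = 3.
|P ∪ Q| = 20 − 3 = 17.00.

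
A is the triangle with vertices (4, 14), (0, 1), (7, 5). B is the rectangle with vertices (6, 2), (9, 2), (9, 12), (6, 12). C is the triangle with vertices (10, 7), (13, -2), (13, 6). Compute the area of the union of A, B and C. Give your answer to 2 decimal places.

By inclusion–exclusion:
Individual areas: |A| = 37.5, |B| = 30, |C| = 12.
|A∩B| = 1.7857.
|A∩C| = 0.
|B∩C| = 0.
|A∩B∩C| = 0.
|A ∪ B ∪ C| = 79.5 − 1.7857 + 0 = 77.71.

77.71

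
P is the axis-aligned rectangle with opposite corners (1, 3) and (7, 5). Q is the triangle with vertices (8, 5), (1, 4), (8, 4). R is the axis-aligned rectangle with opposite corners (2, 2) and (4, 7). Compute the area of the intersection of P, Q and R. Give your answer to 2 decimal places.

0.57

The intersection is the polygon with vertices (2,4), (2,4.143), (4,4.429), (4,4).
By the shoelace formula its area is 0.57.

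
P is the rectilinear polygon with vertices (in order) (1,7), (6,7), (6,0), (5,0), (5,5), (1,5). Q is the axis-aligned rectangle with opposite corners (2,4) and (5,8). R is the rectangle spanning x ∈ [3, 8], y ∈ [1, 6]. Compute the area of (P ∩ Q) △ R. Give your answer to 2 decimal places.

27.00

|P ∩ Q| = 6.
|(P ∩ Q) ∩ R| = 2.
|(P ∩ Q) △ R| = 6 + 25 − 4 = 27.00.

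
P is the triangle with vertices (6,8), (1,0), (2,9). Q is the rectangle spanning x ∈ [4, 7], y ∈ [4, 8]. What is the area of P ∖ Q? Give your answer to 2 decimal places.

|P| = 18.5, |P∩Q| = 3.2.
|P ∖ Q| = |P| − |P∩Q| = 18.5 − 3.2 = 15.30.

15.30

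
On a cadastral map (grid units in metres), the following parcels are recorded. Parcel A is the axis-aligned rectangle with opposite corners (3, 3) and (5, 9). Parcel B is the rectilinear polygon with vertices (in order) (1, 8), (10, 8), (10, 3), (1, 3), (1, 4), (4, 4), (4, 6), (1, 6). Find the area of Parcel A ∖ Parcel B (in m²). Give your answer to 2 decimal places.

|Parcel A| = 12, |Parcel A∩Parcel B| = 8.
|Parcel A ∖ Parcel B| = |Parcel A| − |Parcel A∩Parcel B| = 12 − 8 = 4.00.

4.00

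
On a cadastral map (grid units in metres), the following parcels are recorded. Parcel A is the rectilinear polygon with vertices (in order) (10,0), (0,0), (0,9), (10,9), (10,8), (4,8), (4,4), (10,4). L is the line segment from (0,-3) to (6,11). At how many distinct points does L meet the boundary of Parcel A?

The segment meets the boundary at (5.143,9), (4.714,8), (4,6.333), (1.286,0).

4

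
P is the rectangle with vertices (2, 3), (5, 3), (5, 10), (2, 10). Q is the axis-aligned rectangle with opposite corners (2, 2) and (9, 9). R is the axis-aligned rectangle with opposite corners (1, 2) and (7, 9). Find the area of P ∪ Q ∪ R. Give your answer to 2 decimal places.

59.00

By inclusion–exclusion:
Individual areas: |P| = 21, |Q| = 49, |R| = 42.
|P∩Q|: x∈[2,5], y∈[3,9] → 3·6 = 18.
|P∩R|: x∈[2,5], y∈[3,9] → 3·6 = 18.
|Q∩R|: x∈[2,7], y∈[2,9] → 5·7 = 35.
|P∩Q∩R| = 18.
|P ∪ Q ∪ R| = 112 − 71 + 18 = 59.00.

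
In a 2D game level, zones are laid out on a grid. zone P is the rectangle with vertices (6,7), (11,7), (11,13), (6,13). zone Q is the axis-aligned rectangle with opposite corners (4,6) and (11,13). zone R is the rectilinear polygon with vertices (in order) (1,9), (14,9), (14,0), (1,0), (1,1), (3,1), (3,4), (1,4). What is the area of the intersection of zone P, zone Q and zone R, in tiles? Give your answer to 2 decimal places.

The intersection is the polygon with vertices (6,7), (6,9), (11,9), (11,7).
By the shoelace formula its area is 10.00.

10.00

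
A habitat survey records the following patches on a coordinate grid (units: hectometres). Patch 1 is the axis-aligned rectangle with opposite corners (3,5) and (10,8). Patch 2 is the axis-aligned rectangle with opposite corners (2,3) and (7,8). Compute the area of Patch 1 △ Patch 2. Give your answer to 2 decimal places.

22.00

|Patch 1∩Patch 2|: x∈[3,7], y∈[5,8] → 4·3 = 12.
|Patch 1 △ Patch 2| = |Patch 1| + |Patch 2| − 2·|Patch 1∩Patch 2| = 21 + 25 − 24 = 22.00.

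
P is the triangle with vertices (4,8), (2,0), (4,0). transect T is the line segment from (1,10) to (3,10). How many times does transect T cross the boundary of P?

The segment lies entirely outside P and never meets its boundary.

0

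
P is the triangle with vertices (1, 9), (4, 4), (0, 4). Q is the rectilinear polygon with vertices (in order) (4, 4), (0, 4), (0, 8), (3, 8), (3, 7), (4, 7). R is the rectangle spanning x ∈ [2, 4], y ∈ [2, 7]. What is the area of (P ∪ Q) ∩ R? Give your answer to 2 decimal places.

6.00

The region (P ∪ Q) ∩ R is the polygon with vertices (4,7), (4,4), (2,4), (2,7), (3,7).
By the shoelace formula its area is 6.00.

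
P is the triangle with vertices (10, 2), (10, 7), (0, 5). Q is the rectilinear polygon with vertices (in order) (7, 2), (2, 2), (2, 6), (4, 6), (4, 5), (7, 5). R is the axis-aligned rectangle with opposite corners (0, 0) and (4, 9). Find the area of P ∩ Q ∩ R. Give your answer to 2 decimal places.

The intersection is the polygon with vertices (4,5), (4,3.8), (2,4.4), (2,5.4), (4,5.8).
By the shoelace formula its area is 3.00.

3.00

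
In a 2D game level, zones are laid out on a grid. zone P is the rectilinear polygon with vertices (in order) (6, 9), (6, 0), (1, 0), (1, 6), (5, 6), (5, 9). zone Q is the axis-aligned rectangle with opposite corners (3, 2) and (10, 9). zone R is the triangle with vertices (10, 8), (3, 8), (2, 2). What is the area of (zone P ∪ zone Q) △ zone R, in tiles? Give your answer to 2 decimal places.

|zone P ∪ zone Q| = 67.
|(zone P ∪ zone Q) ∩ zone R| = 20.6667.
|(zone P ∪ zone Q) △ zone R| = 67 + 21 − 41.3333 = 46.67.

46.67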